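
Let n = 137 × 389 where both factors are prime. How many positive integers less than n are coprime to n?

For distinct primes, φ(pq) = (p−1)(q−1) = 136 × 388 = 52768.

52768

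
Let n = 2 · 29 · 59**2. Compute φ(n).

φ(201898) = 201898 · (1 − 1/2) · (1 − 1/29) · (1 − 1/59)
       = 201898 · 1624/3422 = 95816.

95816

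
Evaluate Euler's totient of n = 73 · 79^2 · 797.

φ(363107621) = 363107621 · (1 − 1/73) · (1 − 1/79) · (1 − 1/797)
       = 363107621 · 4470336/4596299 = 353156544.

353156544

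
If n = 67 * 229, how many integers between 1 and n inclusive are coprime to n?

15048

φ(15343) = 15343 · (1 − 1/67) · (1 − 1/229)
       = 15343 · 15048/15343 = 15048.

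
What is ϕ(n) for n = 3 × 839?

φ(3) = 3 − 1 = 2.
φ(839) = 839 − 1 = 838.
Since φ is multiplicative, φ(2517) = 2 · 838 = 1676.

1676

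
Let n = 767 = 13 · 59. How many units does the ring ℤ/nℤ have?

φ(767) = 767 · (1 − 1/13) · (1 − 1/59)
       = 767 · 696/767 = 696.

696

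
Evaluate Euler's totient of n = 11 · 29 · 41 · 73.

φ(11) = 11 − 1 = 10.
φ(29) = 29 − 1 = 28.
φ(41) = 41 − 1 = 40.
φ(73) = 73 − 1 = 72.
φ(954767) = 10 × 28 × 40 × 72 = 806400.

806400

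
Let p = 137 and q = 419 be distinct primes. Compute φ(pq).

φ(137) = 137 − 1 = 136.
φ(419) = 419 − 1 = 418.
Since φ is multiplicative, φ(57403) = 136 · 418 = 56848.

56848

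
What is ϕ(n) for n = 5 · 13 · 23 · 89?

φ(133055) = 133055 · (1 − 1/5) · (1 − 1/13) · (1 − 1/23) · (1 − 1/89)
       = 133055 · 92928/133055 = 92928.

92928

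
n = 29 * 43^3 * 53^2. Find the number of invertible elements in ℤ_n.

5992712544

φ(29) = 29 − 1 = 28.
φ(43^3) = 43^3 − 43^2 = 79507 − 1849 = 77658.
φ(53^2) = 53^1·(53−1) = 53·52 = 2756.
φ(6476719727) = 28 × 77658 × 2756 = 5992712544.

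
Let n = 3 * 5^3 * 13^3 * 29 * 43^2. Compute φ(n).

20510380800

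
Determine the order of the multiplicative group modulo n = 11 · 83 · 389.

φ(355157) = 355157 · (1 − 1/11) · (1 − 1/83) · (1 − 1/389)
       = 355157 · 318160/355157 = 318160.

318160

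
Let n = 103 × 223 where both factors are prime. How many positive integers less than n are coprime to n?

22644

φ(pq) = (p−1)(q−1) = 102 · 222 = 22644.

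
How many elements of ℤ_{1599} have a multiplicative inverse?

Prime factorization: 1599 = 3 * 13 * 41.
φ(3) = 3 − 1 = 2.
φ(13) = 13 − 1 = 12.
φ(41) = 41 − 1 = 40.
φ(1599) = 2 × 12 × 40 = 960.

960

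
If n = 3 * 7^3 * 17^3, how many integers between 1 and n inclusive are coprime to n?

φ(3) = 3 − 1 = 2.
φ(7^3) = 7^2·(7−1) = 49·6 = 294.
φ(17^3) = 17^3 − 17^2 = 4913 − 289 = 4624.
Since φ is multiplicative, φ(5055477) = 2 · 294 · 4624 = 2718912.

2718912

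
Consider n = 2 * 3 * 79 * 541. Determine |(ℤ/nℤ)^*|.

84240

φ(256434) = 256434 · (1 − 1/2) · (1 − 1/3) · (1 − 1/79) · (1 − 1/541)
       = 256434 · 84240/256434 = 84240.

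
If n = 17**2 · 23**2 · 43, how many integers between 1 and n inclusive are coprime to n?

5780544

φ(6573883) = 6573883 · (1 − 1/17) · (1 − 1/23) · (1 − 1/43)
       = 6573883 · 14784/16813 = 5780544.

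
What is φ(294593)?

241920

294593 = 13 · 17 · 31 · 43.
φ(13) = 13 − 1 = 12.
φ(17) = 17 − 1 = 16.
φ(31) = 31 − 1 = 30.
φ(43) = 43 − 1 = 42.
Multiply: 12 · 16 · 30 · 42 = 241920.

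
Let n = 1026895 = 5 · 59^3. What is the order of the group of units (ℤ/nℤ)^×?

φ(5) = 5 − 1 = 4.
φ(59^3) = 59^3 − 59^2 = 205379 − 3481 = 201898.
Multiply: 4 · 201898 = 807592.

807592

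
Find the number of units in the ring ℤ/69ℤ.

Prime factorization: 69 = 3 · 23.
φ(69) = 69 · (1 − 1/3) · (1 − 1/23)
       = 69 · 44/69 = 44.

44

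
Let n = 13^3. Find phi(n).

2028

φ(2197) = 2197 · (1 − 1/13)
       = 2197 · 12/13 = 2028.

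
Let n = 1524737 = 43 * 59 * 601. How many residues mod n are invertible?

1461600

φ(1524737) = 1524737 · (1 − 1/43) · (1 − 1/59) · (1 − 1/601)
       = 1524737 · 1461600/1524737 = 1461600.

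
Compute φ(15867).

First factor: 15867 = 3**2 × 41 × 43.
φ(15867) = 15867 · (1 − 1/3) · (1 − 1/41) · (1 − 1/43)
       = 15867 · 3360/5289 = 10080.

10080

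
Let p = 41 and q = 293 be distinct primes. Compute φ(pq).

11680

φ(12013) = 12013 · (1 − 1/41) · (1 − 1/293)
       = 12013 · 11680/12013 = 11680.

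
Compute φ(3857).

3857 = 7 * 19 * 29.
φ(7) = 7 − 1 = 6.
φ(19) = 19 − 1 = 18.
φ(29) = 29 − 1 = 28.
φ(3857) = 6 × 18 × 28 = 3024.

3024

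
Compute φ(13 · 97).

1152

φ(13) = 13 − 1 = 12.
φ(97) = 97 − 1 = 96.
φ(1261) = 12 × 96 = 1152.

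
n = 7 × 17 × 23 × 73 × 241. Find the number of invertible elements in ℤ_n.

36495360

φ(48152041) = 48152041 · (1 − 1/7) · (1 − 1/17) · (1 − 1/23) · (1 − 1/73) · (1 − 1/241)
       = 48152041 · 36495360/48152041 = 36495360.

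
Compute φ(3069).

1800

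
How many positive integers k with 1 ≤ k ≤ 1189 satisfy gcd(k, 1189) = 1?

1120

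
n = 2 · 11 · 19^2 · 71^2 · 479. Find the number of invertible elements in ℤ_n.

8124757200

φ(19177062938) = 19177062938 · (1 − 1/2) · (1 − 1/11) · (1 − 1/19) · (1 − 1/71) · (1 − 1/479)
       = 19177062938 · 6022800/14215762 = 8124757200.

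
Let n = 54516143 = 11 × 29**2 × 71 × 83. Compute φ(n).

φ(54516143) = 54516143 · (1 − 1/11) · (1 − 1/29) · (1 − 1/71) · (1 − 1/83)
       = 54516143 · 1607200/1879867 = 46608800.

46608800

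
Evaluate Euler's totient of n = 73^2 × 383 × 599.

1200659616

φ(1222563193) = 1222563193 · (1 − 1/73) · (1 − 1/383) · (1 − 1/599)
       = 1222563193 · 16447392/16747441 = 1200659616.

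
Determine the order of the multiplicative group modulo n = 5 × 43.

φ(5) = 5 − 1 = 4.
φ(43) = 43 − 1 = 42.
Since φ is multiplicative, φ(215) = 4 · 42 = 168.

168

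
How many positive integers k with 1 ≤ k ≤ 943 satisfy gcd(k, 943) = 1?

Prime factorization: 943 = 23 * 41.
φ(943) = 943 · (1 − 1/23) · (1 − 1/41)
       = 943 · 880/943 = 880.

880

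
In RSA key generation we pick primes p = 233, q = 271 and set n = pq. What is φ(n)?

φ(pq) = (p−1)(q−1) = 232 · 270 = 62640.

62640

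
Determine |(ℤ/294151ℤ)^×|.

First factor: 294151 = 11^3 * 13 * 17.
φ(294151) = 294151 · (1 − 1/11) · (1 − 1/13) · (1 − 1/17)
       = 294151 · 1920/2431 = 232320.

232320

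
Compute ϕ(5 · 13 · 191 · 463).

φ(5) = 5 − 1 = 4.
φ(13) = 13 − 1 = 12.
φ(191) = 191 − 1 = 190.
φ(463) = 463 − 1 = 462.
Multiply: 4 · 12 · 190 · 462 = 4213440.

4213440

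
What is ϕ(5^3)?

100

φ(125) = 125 · (1 − 1/5)
       = 125 · 4/5 = 100.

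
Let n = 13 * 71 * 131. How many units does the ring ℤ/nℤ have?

109200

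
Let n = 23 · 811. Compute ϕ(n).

φ(18653) = 18653 · (1 − 1/23) · (1 − 1/811)
       = 18653 · 17820/18653 = 17820.

17820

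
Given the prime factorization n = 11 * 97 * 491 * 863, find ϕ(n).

405484800

φ(452123111) = 452123111 · (1 − 1/11) · (1 − 1/97) · (1 − 1/491) · (1 − 1/863)
       = 452123111 · 405484800/452123111 = 405484800.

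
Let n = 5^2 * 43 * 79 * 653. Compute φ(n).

42719040

φ(5^2) = 5^1·(5−1) = 5·4 = 20.
φ(43) = 43 − 1 = 42.
φ(79) = 79 − 1 = 78.
φ(653) = 653 − 1 = 652.
Multiply: 20 · 42 · 78 · 652 = 42719040.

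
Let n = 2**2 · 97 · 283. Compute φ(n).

54144

φ(109804) = 109804 · (1 − 1/2) · (1 − 1/97) · (1 − 1/283)
       = 109804 · 27072/54902 = 54144.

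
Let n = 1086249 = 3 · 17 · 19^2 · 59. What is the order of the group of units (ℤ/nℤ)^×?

φ(1086249) = 1086249 · (1 − 1/3) · (1 − 1/17) · (1 − 1/19) · (1 − 1/59)
       = 1086249 · 33408/57171 = 634752.

634752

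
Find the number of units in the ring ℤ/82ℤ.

40

Prime factorization: 82 = 2 * 41.
φ(2) = 2 − 1 = 1.
φ(41) = 41 − 1 = 40.
φ(82) = 1 × 40 = 40.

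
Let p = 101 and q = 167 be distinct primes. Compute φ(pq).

16600

For distinct primes, φ(pq) = (p−1)(q−1) = 100 × 166 = 16600.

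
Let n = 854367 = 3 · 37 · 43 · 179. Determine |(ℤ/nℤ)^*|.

φ(3) = 3 − 1 = 2.
φ(37) = 37 − 1 = 36.
φ(43) = 43 − 1 = 42.
φ(179) = 179 − 1 = 178.
φ(854367) = 2 × 36 × 42 × 178 = 538272.

538272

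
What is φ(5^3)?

φ(125) = 125 · (1 − 1/5)
       = 125 · 4/5 = 100.

100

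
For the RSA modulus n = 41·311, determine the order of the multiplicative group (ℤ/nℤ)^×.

12400

φ(n) = (p − 1)(q − 1) = (41−1)(311−1) = 40·310 = 12400.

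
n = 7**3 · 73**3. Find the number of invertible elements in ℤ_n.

112804272

φ(133432831) = 133432831 · (1 − 1/7) · (1 − 1/73)
       = 133432831 · 432/511 = 112804272.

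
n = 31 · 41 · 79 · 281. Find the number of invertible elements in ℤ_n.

φ(28214929) = 28214929 · (1 − 1/31) · (1 − 1/41) · (1 − 1/79) · (1 − 1/281)
       = 28214929 · 26208000/28214929 = 26208000.

26208000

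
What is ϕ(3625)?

2800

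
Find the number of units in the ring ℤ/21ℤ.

12

Factor 21: 21 = 3 · 7.
φ(21) = 21 · (1 − 1/3) · (1 − 1/7)
       = 21 · 12/21 = 12.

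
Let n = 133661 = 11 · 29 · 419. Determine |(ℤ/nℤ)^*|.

φ(11) = 11 − 1 = 10.
φ(29) = 29 − 1 = 28.
φ(419) = 419 − 1 = 418.
Multiply: 10 · 28 · 418 = 117040.

117040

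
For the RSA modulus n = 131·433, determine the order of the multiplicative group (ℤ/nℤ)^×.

56160

For distinct primes, φ(pq) = (p−1)(q−1) = 130 × 432 = 56160.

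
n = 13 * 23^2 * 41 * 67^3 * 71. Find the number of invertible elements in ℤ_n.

5037132038400

φ(13) = 13 − 1 = 12.
φ(23^2) = 23^1·(23−1) = 23·22 = 506.
φ(41) = 41 − 1 = 40.
φ(67^3) = 67^2·(67−1) = 4489·66 = 296274.
φ(71) = 71 − 1 = 70.
Since φ is multiplicative, φ(6020958556561) = 12 · 506 · 40 · 296274 · 70 = 5037132038400.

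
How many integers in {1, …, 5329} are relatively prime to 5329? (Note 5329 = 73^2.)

φ(73^2) = 73^1·(73−1) = 73·72 = 5256.

5256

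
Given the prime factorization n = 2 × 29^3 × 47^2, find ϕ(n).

φ(2) = 2 − 1 = 1.
φ(29^3) = 29^2·(29−1) = 841·28 = 23548.
φ(47^2) = 47^1·(47−1) = 47·46 = 2162.
φ(107750602) = 1 × 23548 × 2162 = 50910776.

50910776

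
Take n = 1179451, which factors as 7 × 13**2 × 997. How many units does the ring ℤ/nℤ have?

φ(7) = 7 − 1 = 6.
φ(13^2) = 13^2 − 13^1 = 169 − 13 = 156.
φ(997) = 997 − 1 = 996.
Since φ is multiplicative, φ(1179451) = 6 · 156 · 996 = 932256.

932256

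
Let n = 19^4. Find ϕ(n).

123462

φ(19^4) = 19^4 − 19^3 = 130321 − 6859 = 123462.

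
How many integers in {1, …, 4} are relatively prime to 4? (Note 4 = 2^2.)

φ(2^2) = 2^2 − 2^1 = 4 − 2 = 2.

2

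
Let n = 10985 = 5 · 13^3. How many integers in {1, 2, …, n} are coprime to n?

φ(5) = 5 − 1 = 4.
φ(13^3) = 13^2·(13−1) = 169·12 = 2028.
Since φ is multiplicative, φ(10985) = 4 · 2028 = 8112.

8112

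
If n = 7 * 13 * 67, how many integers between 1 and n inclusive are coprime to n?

4752

φ(6097) = 6097 · (1 − 1/7) · (1 − 1/13) · (1 − 1/67)
       = 6097 · 4752/6097 = 4752.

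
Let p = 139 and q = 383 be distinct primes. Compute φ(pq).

φ(pq) = (p−1)(q−1) = 138 · 382 = 52716.

52716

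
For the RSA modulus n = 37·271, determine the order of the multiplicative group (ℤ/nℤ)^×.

For distinct primes, φ(pq) = (p−1)(q−1) = 36 × 270 = 9720.

9720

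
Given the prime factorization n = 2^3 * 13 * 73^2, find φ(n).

252288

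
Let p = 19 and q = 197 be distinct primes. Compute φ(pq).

φ(3743) = 3743 · (1 − 1/19) · (1 − 1/197)
       = 3743 · 3528/3743 = 3528.

3528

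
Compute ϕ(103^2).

10506

φ(103^2) = 103^1·(103−1) = 103·102 = 10506.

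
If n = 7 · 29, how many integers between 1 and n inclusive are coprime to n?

φ(203) = 203 · (1 − 1/7) · (1 − 1/29)
       = 203 · 168/203 = 168.

168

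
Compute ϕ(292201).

292201 = 7 × 13^3 × 19.
φ(7) = 7 − 1 = 6.
φ(13^3) = 13^2·(13−1) = 169·12 = 2028.
φ(19) = 19 − 1 = 18.
φ(292201) = 6 × 2028 × 18 = 219024.

219024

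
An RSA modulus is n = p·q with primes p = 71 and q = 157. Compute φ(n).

10920

φ(n) = (p − 1)(q − 1) = (71−1)(157−1) = 70·156 = 10920.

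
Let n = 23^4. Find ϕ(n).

267674

φ(279841) = 279841 · (1 − 1/23)
       = 279841 · 22/23 = 267674.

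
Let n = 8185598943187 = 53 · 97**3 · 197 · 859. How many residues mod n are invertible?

φ(53) = 53 − 1 = 52.
φ(97^3) = 97^2·(97−1) = 9409·96 = 903264.
φ(197) = 197 − 1 = 196.
φ(859) = 859 − 1 = 858.
φ(8185598943187) = 52 × 903264 × 196 × 858 = 7898805218304.

7898805218304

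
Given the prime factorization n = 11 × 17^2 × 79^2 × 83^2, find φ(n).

114072915840

φ(11) = 11 − 1 = 10.
φ(17^2) = 17^2 − 17^1 = 289 − 17 = 272.
φ(79^2) = 79^1·(79−1) = 79·78 = 6162.
φ(83^2) = 83^2 − 83^1 = 6889 − 83 = 6806.
Since φ is multiplicative, φ(136678717571) = 10 · 272 · 6162 · 6806 = 114072915840.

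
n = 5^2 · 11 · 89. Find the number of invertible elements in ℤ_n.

17600

φ(5^2) = 5^2 − 5^1 = 25 − 5 = 20.
φ(11) = 11 − 1 = 10.
φ(89) = 89 − 1 = 88.
φ(24475) = 20 × 10 × 88 = 17600.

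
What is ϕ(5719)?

Prime factorization: 5719 = 7 × 19 × 43.
φ(7) = 7 − 1 = 6.
φ(19) = 19 − 1 = 18.
φ(43) = 43 − 1 = 42.
Multiply: 6 · 18 · 42 = 4536.

4536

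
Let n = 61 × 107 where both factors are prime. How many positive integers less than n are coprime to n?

φ(61) = 61 − 1 = 60.
φ(107) = 107 − 1 = 106.
φ(6527) = 60 × 106 = 6360.

6360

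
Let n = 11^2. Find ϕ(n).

110

φ(11^2) = 11^1·(11−1) = 11·10 = 110.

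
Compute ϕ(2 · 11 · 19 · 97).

φ(40546) = 40546 · (1 − 1/2) · (1 − 1/11) · (1 − 1/19) · (1 − 1/97)
       = 40546 · 17280/40546 = 17280.

17280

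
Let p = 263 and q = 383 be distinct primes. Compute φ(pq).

100084

φ(100729) = 100729 · (1 − 1/263) · (1 − 1/383)
       = 100729 · 100084/100729 = 100084.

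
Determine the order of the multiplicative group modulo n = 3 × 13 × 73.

1728

φ(3) = 3 − 1 = 2.
φ(13) = 13 − 1 = 12.
φ(73) = 73 − 1 = 72.
Multiply: 2 · 12 · 72 = 1728.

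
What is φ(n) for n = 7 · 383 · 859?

φ(2302979) = 2302979 · (1 − 1/7) · (1 − 1/383) · (1 − 1/859)
       = 2302979 · 1966536/2302979 = 1966536.

1966536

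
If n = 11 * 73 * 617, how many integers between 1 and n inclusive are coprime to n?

φ(495451) = 495451 · (1 − 1/11) · (1 − 1/73) · (1 − 1/617)
       = 495451 · 443520/495451 = 443520.

443520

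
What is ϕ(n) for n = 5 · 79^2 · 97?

φ(5) = 5 − 1 = 4.
φ(79^2) = 79^1·(79−1) = 79·78 = 6162.
φ(97) = 97 − 1 = 96.
Since φ is multiplicative, φ(3026885) = 4 · 6162 · 96 = 2366208.

2366208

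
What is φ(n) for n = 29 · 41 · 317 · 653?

φ(246124189) = 246124189 · (1 − 1/29) · (1 − 1/41) · (1 − 1/317) · (1 − 1/653)
       = 246124189 · 230755840/246124189 = 230755840.

230755840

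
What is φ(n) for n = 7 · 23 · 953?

125664

φ(153433) = 153433 · (1 − 1/7) · (1 − 1/23) · (1 − 1/953)
       = 153433 · 125664/153433 = 125664.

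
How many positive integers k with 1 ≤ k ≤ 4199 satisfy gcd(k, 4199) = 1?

3456

Factor 4199: 4199 = 13 * 17 * 19.
φ(4199) = 4199 · (1 − 1/13) · (1 − 1/17) · (1 − 1/19)
       = 4199 · 3456/4199 = 3456.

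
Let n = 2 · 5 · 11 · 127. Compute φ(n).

5040

φ(2) = 2 − 1 = 1.
φ(5) = 5 − 1 = 4.
φ(11) = 11 − 1 = 10.
φ(127) = 127 − 1 = 126.
Since φ is multiplicative, φ(13970) = 1 · 4 · 10 · 126 = 5040.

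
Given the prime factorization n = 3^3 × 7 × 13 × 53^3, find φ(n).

189304128

φ(3^3) = 3^3 − 3^2 = 27 − 9 = 18.
φ(7) = 7 − 1 = 6.
φ(13) = 13 − 1 = 12.
φ(53^3) = 53^3 − 53^2 = 148877 − 2809 = 146068.
φ(365790789) = 18 × 6 × 12 × 146068 = 189304128.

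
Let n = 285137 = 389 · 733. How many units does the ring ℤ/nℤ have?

φ(389) = 389 − 1 = 388.
φ(733) = 733 − 1 = 732.
φ(285137) = 388 × 732 = 284016.

284016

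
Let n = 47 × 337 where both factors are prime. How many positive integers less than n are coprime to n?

φ(47) = 47 − 1 = 46.
φ(337) = 337 − 1 = 336.
Multiply: 46 · 336 = 15456.

15456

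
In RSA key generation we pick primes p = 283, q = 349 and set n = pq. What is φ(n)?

φ(n) = (p − 1)(q − 1) = (283−1)(349−1) = 282·348 = 98136.

98136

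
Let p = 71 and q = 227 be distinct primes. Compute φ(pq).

15820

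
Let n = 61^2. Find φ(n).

3660

φ(61^2) = 61^1·(61−1) = 61·60 = 3660.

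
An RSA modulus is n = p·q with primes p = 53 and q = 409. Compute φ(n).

For distinct primes, φ(pq) = (p−1)(q−1) = 52 × 408 = 21216.

21216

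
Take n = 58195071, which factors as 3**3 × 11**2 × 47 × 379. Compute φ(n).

φ(3^3) = 3^3 − 3^2 = 27 − 9 = 18.
φ(11^2) = 11^2 − 11^1 = 121 − 11 = 110.
φ(47) = 47 − 1 = 46.
φ(379) = 379 − 1 = 378.
Since φ is multiplicative, φ(58195071) = 18 · 110 · 46 · 378 = 34428240.

34428240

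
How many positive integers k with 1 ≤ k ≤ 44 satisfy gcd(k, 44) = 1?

Factor 44: 44 = 2^2 × 11.
φ(2^2) = 2^1·(2−1) = 2·1 = 2.
φ(11) = 11 − 1 = 10.
Multiply: 2 · 10 = 20.

20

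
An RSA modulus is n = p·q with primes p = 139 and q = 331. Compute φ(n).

45540

φ(pq) = (p−1)(q−1) = 138 · 330 = 45540.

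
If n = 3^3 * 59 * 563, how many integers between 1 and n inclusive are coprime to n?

586728

φ(3^3) = 3^2·(3−1) = 9·2 = 18.
φ(59) = 59 − 1 = 58.
φ(563) = 563 − 1 = 562.
φ(896859) = 18 × 58 × 562 = 586728.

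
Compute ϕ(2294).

1080

Factor 2294: 2294 = 2 · 31 · 37.
φ(2294) = 2294 · (1 − 1/2) · (1 − 1/31) · (1 − 1/37)
       = 2294 · 1080/2294 = 1080.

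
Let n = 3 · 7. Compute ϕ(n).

12

φ(21) = 21 · (1 − 1/3) · (1 − 1/7)
       = 21 · 12/21 = 12.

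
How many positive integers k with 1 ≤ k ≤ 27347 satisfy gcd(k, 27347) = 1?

24640

Factor 27347: 27347 = 23 · 29 · 41.
φ(23) = 23 − 1 = 22.
φ(29) = 29 − 1 = 28.
φ(41) = 41 − 1 = 40.
Multiply: 22 · 28 · 40 = 24640.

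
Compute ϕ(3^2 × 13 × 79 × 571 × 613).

φ(3^2) = 3^1·(3−1) = 3·2 = 6.
φ(13) = 13 − 1 = 12.
φ(79) = 79 − 1 = 78.
φ(571) = 571 − 1 = 570.
φ(613) = 613 − 1 = 612.
Since φ is multiplicative, φ(3235262589) = 6 · 12 · 78 · 570 · 612 = 1959085440.

1959085440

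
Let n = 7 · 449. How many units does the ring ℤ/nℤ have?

2688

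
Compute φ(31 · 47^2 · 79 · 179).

900516240

φ(31) = 31 − 1 = 30.
φ(47^2) = 47^1·(47−1) = 47·46 = 2162.
φ(79) = 79 − 1 = 78.
φ(179) = 179 − 1 = 178.
Multiply: 30 · 2162 · 78 · 178 = 900516240.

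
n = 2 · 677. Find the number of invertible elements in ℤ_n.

φ(2) = 2 − 1 = 1.
φ(677) = 677 − 1 = 676.
Since φ is multiplicative, φ(1354) = 1 · 676 = 676.

676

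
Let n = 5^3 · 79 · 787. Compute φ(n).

φ(7771625) = 7771625 · (1 − 1/5) · (1 − 1/79) · (1 − 1/787)
       = 7771625 · 245232/310865 = 6130800.

6130800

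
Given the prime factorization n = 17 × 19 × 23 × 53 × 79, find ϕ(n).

25698816

φ(31105223) = 31105223 · (1 − 1/17) · (1 − 1/19) · (1 − 1/23) · (1 − 1/53) · (1 − 1/79)
       = 31105223 · 25698816/31105223 = 25698816.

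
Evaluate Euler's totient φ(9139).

Prime factorization: 9139 = 13 · 19 · 37.
φ(9139) = 9139 · (1 − 1/13) · (1 − 1/19) · (1 − 1/37)
       = 9139 · 7776/9139 = 7776.

7776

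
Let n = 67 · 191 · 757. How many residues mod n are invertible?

9480240

φ(9687329) = 9687329 · (1 − 1/67) · (1 − 1/191) · (1 − 1/757)
       = 9687329 · 9480240/9687329 = 9480240.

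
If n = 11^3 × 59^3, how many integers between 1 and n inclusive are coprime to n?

244296580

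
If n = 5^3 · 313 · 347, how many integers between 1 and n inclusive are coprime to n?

10795200

φ(5^3) = 5^3 − 5^2 = 125 − 25 = 100.
φ(313) = 313 − 1 = 312.
φ(347) = 347 − 1 = 346.
Multiply: 100 · 312 · 346 = 10795200.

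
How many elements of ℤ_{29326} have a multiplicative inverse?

12600

Prime factorization: 29326 = 2 * 11 * 31 * 43.
φ(29326) = 29326 · (1 − 1/2) · (1 − 1/11) · (1 − 1/31) · (1 − 1/43)
       = 29326 · 12600/29326 = 12600.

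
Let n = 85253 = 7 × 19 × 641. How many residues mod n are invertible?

69120

φ(85253) = 85253 · (1 − 1/7) · (1 − 1/19) · (1 − 1/641)
       = 85253 · 69120/85253 = 69120.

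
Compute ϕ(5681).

First factor: 5681 = 13 * 19 * 23.
φ(13) = 13 − 1 = 12.
φ(19) = 19 − 1 = 18.
φ(23) = 23 − 1 = 22.
Multiply: 12 · 18 · 22 = 4752.

4752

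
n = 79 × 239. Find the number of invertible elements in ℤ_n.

φ(18881) = 18881 · (1 − 1/79) · (1 − 1/239)
       = 18881 · 18564/18881 = 18564.

18564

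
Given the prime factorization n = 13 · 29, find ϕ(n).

φ(377) = 377 · (1 − 1/13) · (1 − 1/29)
       = 377 · 336/377 = 336.

336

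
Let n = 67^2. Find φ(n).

φ(4489) = 4489 · (1 − 1/67)
       = 4489 · 66/67 = 4422.

4422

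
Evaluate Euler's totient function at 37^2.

1332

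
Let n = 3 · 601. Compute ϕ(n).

1200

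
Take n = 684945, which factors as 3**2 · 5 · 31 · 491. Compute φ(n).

φ(3^2) = 3^2 − 3^1 = 9 − 3 = 6.
φ(5) = 5 − 1 = 4.
φ(31) = 31 − 1 = 30.
φ(491) = 491 − 1 = 490.
φ(684945) = 6 × 4 × 30 × 490 = 352800.

352800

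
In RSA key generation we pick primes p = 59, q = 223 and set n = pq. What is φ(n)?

12876

φ(pq) = (p−1)(q−1) = 58 · 222 = 12876.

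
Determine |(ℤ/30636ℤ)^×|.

9504

Prime factorization: 30636 = 2**2 * 3**2 * 23 * 37.
φ(2^2) = 2^2 − 2^1 = 4 − 2 = 2.
φ(3^2) = 3^2 − 3^1 = 9 − 3 = 6.
φ(23) = 23 − 1 = 22.
φ(37) = 37 − 1 = 36.
Multiply: 2 · 6 · 22 · 36 = 9504.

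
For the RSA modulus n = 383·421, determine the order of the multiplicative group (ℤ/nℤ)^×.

For distinct primes, φ(pq) = (p−1)(q−1) = 382 × 420 = 160440.

160440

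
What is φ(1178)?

540

Factor 1178: 1178 = 2 · 19 · 31.
φ(2) = 2 − 1 = 1.
φ(19) = 19 − 1 = 18.
φ(31) = 31 − 1 = 30.
Multiply: 1 · 18 · 30 = 540.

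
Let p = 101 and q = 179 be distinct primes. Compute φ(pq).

17800

φ(18079) = 18079 · (1 − 1/101) · (1 − 1/179)
       = 18079 · 17800/18079 = 17800.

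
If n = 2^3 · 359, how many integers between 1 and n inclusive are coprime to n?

φ(2^3) = 2^2·(2−1) = 4·1 = 4.
φ(359) = 359 − 1 = 358.
Multiply: 4 · 358 = 1432.

1432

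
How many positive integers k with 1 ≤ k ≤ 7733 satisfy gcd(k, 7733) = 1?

Prime factorization: 7733 = 11 × 19 × 37.
φ(7733) = 7733 · (1 − 1/11) · (1 − 1/19) · (1 − 1/37)
       = 7733 · 6480/7733 = 6480.

6480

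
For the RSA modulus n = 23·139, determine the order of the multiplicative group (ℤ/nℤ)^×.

φ(23) = 23 − 1 = 22.
φ(139) = 139 − 1 = 138.
φ(3197) = 22 × 138 = 3036.

3036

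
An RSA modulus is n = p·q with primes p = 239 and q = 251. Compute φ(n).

59500

φ(pq) = (p−1)(q−1) = 238 · 250 = 59500.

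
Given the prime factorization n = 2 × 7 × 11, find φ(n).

60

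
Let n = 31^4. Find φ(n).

893730

φ(31^4) = 31^4 − 31^3 = 923521 − 29791 = 893730.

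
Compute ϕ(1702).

792

1702 = 2 · 23 · 37.
φ(2) = 2 − 1 = 1.
φ(23) = 23 − 1 = 22.
φ(37) = 37 − 1 = 36.
Since φ is multiplicative, φ(1702) = 1 · 22 · 36 = 792.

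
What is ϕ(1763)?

First factor: 1763 = 41 * 43.
φ(41) = 41 − 1 = 40.
φ(43) = 43 − 1 = 42.
φ(1763) = 40 × 42 = 1680.

1680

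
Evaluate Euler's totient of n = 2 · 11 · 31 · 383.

φ(261206) = 261206 · (1 − 1/2) · (1 − 1/11) · (1 − 1/31) · (1 − 1/383)
       = 261206 · 114600/261206 = 114600.

114600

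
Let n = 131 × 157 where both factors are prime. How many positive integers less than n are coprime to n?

20280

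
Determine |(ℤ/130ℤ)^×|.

48

First factor: 130 = 2 × 5 × 13.
φ(2) = 2 − 1 = 1.
φ(5) = 5 − 1 = 4.
φ(13) = 13 − 1 = 12.
φ(130) = 1 × 4 × 12 = 48.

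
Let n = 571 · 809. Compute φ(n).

φ(571) = 571 − 1 = 570.
φ(809) = 809 − 1 = 808.
φ(461939) = 570 × 808 = 460560.

460560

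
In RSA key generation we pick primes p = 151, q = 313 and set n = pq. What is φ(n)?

φ(pq) = (p−1)(q−1) = 150 · 312 = 46800.

46800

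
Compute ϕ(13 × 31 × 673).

φ(271219) = 271219 · (1 − 1/13) · (1 − 1/31) · (1 − 1/673)
       = 271219 · 241920/271219 = 241920.

241920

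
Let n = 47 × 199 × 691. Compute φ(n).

φ(6462923) = 6462923 · (1 − 1/47) · (1 − 1/199) · (1 − 1/691)
       = 6462923 · 6284520/6462923 = 6284520.

6284520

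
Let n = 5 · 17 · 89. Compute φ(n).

5632

φ(7565) = 7565 · (1 − 1/5) · (1 − 1/17) · (1 − 1/89)
       = 7565 · 5632/7565 = 5632.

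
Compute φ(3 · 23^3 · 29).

651728

φ(1058529) = 1058529 · (1 − 1/3) · (1 − 1/23) · (1 − 1/29)
       = 1058529 · 1232/2001 = 651728.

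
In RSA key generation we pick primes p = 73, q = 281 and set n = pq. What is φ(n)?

20160

φ(pq) = (p−1)(q−1) = 72 · 280 = 20160.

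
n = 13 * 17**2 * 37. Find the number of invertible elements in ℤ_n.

φ(13) = 13 − 1 = 12.
φ(17^2) = 17^1·(17−1) = 17·16 = 272.
φ(37) = 37 − 1 = 36.
Since φ is multiplicative, φ(139009) = 12 · 272 · 36 = 117504.

117504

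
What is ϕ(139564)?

63360

First factor: 139564 = 2**2 · 23 · 37 · 41.
φ(139564) = 139564 · (1 − 1/2) · (1 − 1/23) · (1 − 1/37) · (1 − 1/41)
       = 139564 · 31680/69782 = 63360.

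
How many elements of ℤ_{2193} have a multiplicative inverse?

First factor: 2193 = 3 × 17 × 43.
φ(3) = 3 − 1 = 2.
φ(17) = 17 − 1 = 16.
φ(43) = 43 − 1 = 42.
Since φ is multiplicative, φ(2193) = 2 · 16 · 42 = 1344.

1344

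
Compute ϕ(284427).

149760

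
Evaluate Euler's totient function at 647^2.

φ(647^2) = 647^2 − 647^1 = 418609 − 647 = 417962.

417962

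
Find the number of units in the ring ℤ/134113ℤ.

Factor 134113: 134113 = 7**3 * 17 * 23.
φ(7^3) = 7^2·(7−1) = 49·6 = 294.
φ(17) = 17 − 1 = 16.
φ(23) = 23 − 1 = 22.
Since φ is multiplicative, φ(134113) = 294 · 16 · 22 = 103488.

103488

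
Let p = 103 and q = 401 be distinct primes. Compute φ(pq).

40800

For distinct primes, φ(pq) = (p−1)(q−1) = 102 × 400 = 40800.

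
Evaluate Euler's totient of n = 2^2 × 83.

164

φ(2^2) = 2^2 − 2^1 = 4 − 2 = 2.
φ(83) = 83 − 1 = 82.
Since φ is multiplicative, φ(332) = 2 · 82 = 164.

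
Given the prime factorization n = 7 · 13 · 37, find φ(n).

2592

φ(3367) = 3367 · (1 − 1/7) · (1 − 1/13) · (1 − 1/37)
       = 3367 · 2592/3367 = 2592.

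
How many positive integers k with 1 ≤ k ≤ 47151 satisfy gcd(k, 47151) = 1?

28080

47151 = 3^2 · 13^2 · 31.
φ(47151) = 47151 · (1 − 1/3) · (1 − 1/13) · (1 − 1/31)
       = 47151 · 720/1209 = 28080.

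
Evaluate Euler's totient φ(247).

Factor 247: 247 = 13 · 19.
φ(13) = 13 − 1 = 12.
φ(19) = 19 − 1 = 18.
Since φ is multiplicative, φ(247) = 12 · 18 = 216.

216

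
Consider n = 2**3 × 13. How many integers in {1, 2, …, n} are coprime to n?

φ(104) = 104 · (1 − 1/2) · (1 − 1/13)
       = 104 · 12/26 = 48.

48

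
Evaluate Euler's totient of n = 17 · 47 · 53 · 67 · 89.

222283776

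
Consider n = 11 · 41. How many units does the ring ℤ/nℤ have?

400

φ(11) = 11 − 1 = 10.
φ(41) = 41 − 1 = 40.
Since φ is multiplicative, φ(451) = 10 · 40 = 400.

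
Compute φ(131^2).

17030

φ(131^2) = 131^1·(131−1) = 131·130 = 17030.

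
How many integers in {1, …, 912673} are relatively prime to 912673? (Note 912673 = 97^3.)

903264

φ(97^3) = 97^3 − 97^2 = 912673 − 9409 = 903264.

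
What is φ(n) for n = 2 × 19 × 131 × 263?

613080

φ(2) = 2 − 1 = 1.
φ(19) = 19 − 1 = 18.
φ(131) = 131 − 1 = 130.
φ(263) = 263 − 1 = 262.
Multiply: 1 · 18 · 130 · 262 = 613080.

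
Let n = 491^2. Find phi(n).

240590

φ(241081) = 241081 · (1 − 1/491)
       = 241081 · 490/491 = 240590.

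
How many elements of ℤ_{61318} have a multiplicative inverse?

27720

61318 = 2 × 23 × 31 × 43.
φ(61318) = 61318 · (1 − 1/2) · (1 − 1/23) · (1 − 1/31) · (1 − 1/43)
       = 61318 · 27720/61318 = 27720.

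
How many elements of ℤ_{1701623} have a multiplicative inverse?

1293600

1701623 = 7**3 * 11**2 * 41.
φ(7^3) = 7^3 − 7^2 = 343 − 49 = 294.
φ(11^2) = 11^2 − 11^1 = 121 − 11 = 110.
φ(41) = 41 − 1 = 40.
Multiply: 294 · 110 · 40 = 1293600.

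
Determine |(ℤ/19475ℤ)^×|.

Factor 19475: 19475 = 5**2 · 19 · 41.
φ(5^2) = 5^2 − 5^1 = 25 − 5 = 20.
φ(19) = 19 − 1 = 18.
φ(41) = 41 − 1 = 40.
Since φ is multiplicative, φ(19475) = 20 · 18 · 40 = 14400.

14400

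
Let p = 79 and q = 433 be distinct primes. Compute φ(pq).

φ(34207) = 34207 · (1 − 1/79) · (1 − 1/433)
       = 34207 · 33696/34207 = 33696.

33696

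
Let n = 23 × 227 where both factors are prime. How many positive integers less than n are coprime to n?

φ(n) = (p − 1)(q − 1) = (23−1)(227−1) = 22·226 = 4972.

4972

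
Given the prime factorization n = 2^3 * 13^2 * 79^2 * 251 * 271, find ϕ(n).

259543440000

φ(2^3) = 2^2·(2−1) = 4·1 = 4.
φ(13^2) = 13^1·(13−1) = 13·12 = 156.
φ(79^2) = 79^1·(79−1) = 79·78 = 6162.
φ(251) = 251 − 1 = 250.
φ(271) = 271 − 1 = 270.
Multiply: 4 · 156 · 6162 · 250 · 270 = 259543440000.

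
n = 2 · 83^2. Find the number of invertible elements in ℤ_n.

6806

φ(13778) = 13778 · (1 − 1/2) · (1 − 1/83)
       = 13778 · 82/166 = 6806.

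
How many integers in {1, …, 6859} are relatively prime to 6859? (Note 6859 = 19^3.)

φ(19^3) = 19^2·(19−1) = 361·18 = 6498.

6498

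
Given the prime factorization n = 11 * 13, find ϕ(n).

120

φ(143) = 143 · (1 − 1/11) · (1 − 1/13)
       = 143 · 120/143 = 120.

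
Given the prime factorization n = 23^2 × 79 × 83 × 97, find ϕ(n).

310692096

φ(336459341) = 336459341 · (1 − 1/23) · (1 − 1/79) · (1 − 1/83) · (1 − 1/97)
       = 336459341 · 13508352/14628667 = 310692096.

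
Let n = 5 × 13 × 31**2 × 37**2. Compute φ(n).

φ(5) = 5 − 1 = 4.
φ(13) = 13 − 1 = 12.
φ(31^2) = 31^1·(31−1) = 31·30 = 930.
φ(37^2) = 37^2 − 37^1 = 1369 − 37 = 1332.
Since φ is multiplicative, φ(85514585) = 4 · 12 · 930 · 1332 = 59460480.

59460480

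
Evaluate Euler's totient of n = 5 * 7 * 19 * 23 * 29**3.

φ(5) = 5 − 1 = 4.
φ(7) = 7 − 1 = 6.
φ(19) = 19 − 1 = 18.
φ(23) = 23 − 1 = 22.
φ(29^3) = 29^2·(29−1) = 841·28 = 23548.
φ(373029755) = 4 × 6 × 18 × 22 × 23548 = 223800192.

223800192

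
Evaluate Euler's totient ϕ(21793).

19440

Prime factorization: 21793 = 19 · 31 · 37.
φ(19) = 19 − 1 = 18.
φ(31) = 31 − 1 = 30.
φ(37) = 37 − 1 = 36.
Multiply: 18 · 30 · 36 = 19440.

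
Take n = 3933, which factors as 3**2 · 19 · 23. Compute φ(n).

2376

φ(3^2) = 3^2 − 3^1 = 9 − 3 = 6.
φ(19) = 19 − 1 = 18.
φ(23) = 23 − 1 = 22.
Multiply: 6 · 18 · 22 = 2376.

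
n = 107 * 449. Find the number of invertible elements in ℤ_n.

φ(48043) = 48043 · (1 − 1/107) · (1 − 1/449)
       = 48043 · 47488/48043 = 47488.

47488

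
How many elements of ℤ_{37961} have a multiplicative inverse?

First factor: 37961 = 7 · 11 · 17 · 29.
φ(7) = 7 − 1 = 6.
φ(11) = 11 − 1 = 10.
φ(17) = 17 − 1 = 16.
φ(29) = 29 − 1 = 28.
φ(37961) = 6 × 10 × 16 × 28 = 26880.

26880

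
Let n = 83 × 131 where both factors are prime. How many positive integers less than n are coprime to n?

φ(83) = 83 − 1 = 82.
φ(131) = 131 − 1 = 130.
Since φ is multiplicative, φ(10873) = 82 · 130 = 10660.

10660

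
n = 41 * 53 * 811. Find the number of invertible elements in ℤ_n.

φ(1762303) = 1762303 · (1 − 1/41) · (1 − 1/53) · (1 − 1/811)
       = 1762303 · 1684800/1762303 = 1684800.

1684800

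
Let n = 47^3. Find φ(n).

φ(103823) = 103823 · (1 − 1/47)
       = 103823 · 46/47 = 101614.

101614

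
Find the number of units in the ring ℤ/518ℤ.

First factor: 518 = 2 * 7 * 37.
φ(518) = 518 · (1 − 1/2) · (1 − 1/7) · (1 − 1/37)
       = 518 · 216/518 = 216.

216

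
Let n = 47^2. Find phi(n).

2162

φ(47^2) = 47^1·(47−1) = 47·46 = 2162.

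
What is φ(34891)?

31680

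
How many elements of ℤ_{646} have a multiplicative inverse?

288

Factor 646: 646 = 2 · 17 · 19.
φ(2) = 2 − 1 = 1.
φ(17) = 17 − 1 = 16.
φ(19) = 19 − 1 = 18.
φ(646) = 1 × 16 × 18 = 288.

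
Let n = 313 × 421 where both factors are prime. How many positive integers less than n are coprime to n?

131040

φ(313) = 313 − 1 = 312.
φ(421) = 421 − 1 = 420.
Multiply: 312 · 420 = 131040.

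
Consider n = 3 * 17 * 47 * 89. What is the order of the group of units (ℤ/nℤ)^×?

φ(213333) = 213333 · (1 − 1/3) · (1 − 1/17) · (1 − 1/47) · (1 − 1/89)
       = 213333 · 129536/213333 = 129536.

129536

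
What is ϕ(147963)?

90720

147963 = 3 · 31 · 37 · 43.
φ(147963) = 147963 · (1 − 1/3) · (1 − 1/31) · (1 − 1/37) · (1 − 1/43)
       = 147963 · 90720/147963 = 90720.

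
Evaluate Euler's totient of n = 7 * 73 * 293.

126144

φ(7) = 7 − 1 = 6.
φ(73) = 73 − 1 = 72.
φ(293) = 293 − 1 = 292.
φ(149723) = 6 × 72 × 292 = 126144.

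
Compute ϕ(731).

672

Prime factorization: 731 = 17 · 43.
φ(731) = 731 · (1 − 1/17) · (1 − 1/43)
       = 731 · 672/731 = 672.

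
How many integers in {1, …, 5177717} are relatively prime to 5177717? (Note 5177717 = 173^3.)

5147788

φ(173^3) = 173^2·(173−1) = 29929·172 = 5147788.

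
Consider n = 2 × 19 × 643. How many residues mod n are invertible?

11556

φ(24434) = 24434 · (1 − 1/2) · (1 − 1/19) · (1 − 1/643)
       = 24434 · 11556/24434 = 11556.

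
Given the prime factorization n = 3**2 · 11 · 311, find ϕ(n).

18600

φ(30789) = 30789 · (1 − 1/3) · (1 − 1/11) · (1 − 1/311)
       = 30789 · 6200/10263 = 18600.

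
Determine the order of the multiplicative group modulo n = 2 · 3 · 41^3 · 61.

φ(2) = 2 − 1 = 1.
φ(3) = 3 − 1 = 2.
φ(41^3) = 41^3 − 41^2 = 68921 − 1681 = 67240.
φ(61) = 61 − 1 = 60.
Multiply: 1 · 2 · 67240 · 60 = 8068800.

8068800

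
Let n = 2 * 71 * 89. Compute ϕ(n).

φ(12638) = 12638 · (1 − 1/2) · (1 − 1/71) · (1 − 1/89)
       = 12638 · 6160/12638 = 6160.

6160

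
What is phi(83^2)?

6806

φ(6889) = 6889 · (1 − 1/83)
       = 6889 · 82/83 = 6806.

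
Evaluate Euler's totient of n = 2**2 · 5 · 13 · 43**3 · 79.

φ(1633073780) = 1633073780 · (1 − 1/2) · (1 − 1/5) · (1 − 1/13) · (1 − 1/43) · (1 − 1/79)
       = 1633073780 · 157248/441610 = 581503104.

581503104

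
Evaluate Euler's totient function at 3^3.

18

φ(3^3) = 3^3 − 3^2 = 27 − 9 = 18.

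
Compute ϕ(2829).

2829 = 3 · 23 · 41.
φ(3) = 3 − 1 = 2.
φ(23) = 23 − 1 = 22.
φ(41) = 41 − 1 = 40.
Since φ is multiplicative, φ(2829) = 2 · 22 · 40 = 1760.

1760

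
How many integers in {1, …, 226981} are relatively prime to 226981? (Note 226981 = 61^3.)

223260

φ(61^3) = 61^2·(61−1) = 3721·60 = 223260.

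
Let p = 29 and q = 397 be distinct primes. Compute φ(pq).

11088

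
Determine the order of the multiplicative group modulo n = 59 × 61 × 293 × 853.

φ(899494471) = 899494471 · (1 − 1/59) · (1 − 1/61) · (1 − 1/293) · (1 − 1/853)
       = 899494471 · 865768320/899494471 = 865768320.

865768320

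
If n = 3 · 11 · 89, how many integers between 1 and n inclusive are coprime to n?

1760

φ(3) = 3 − 1 = 2.
φ(11) = 11 − 1 = 10.
φ(89) = 89 − 1 = 88.
Multiply: 2 · 10 · 88 = 1760.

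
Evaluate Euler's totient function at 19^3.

6498

φ(19^3) = 19^2·(19−1) = 361·18 = 6498.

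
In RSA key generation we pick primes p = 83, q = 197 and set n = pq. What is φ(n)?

16072

For distinct primes, φ(pq) = (p−1)(q−1) = 82 × 196 = 16072.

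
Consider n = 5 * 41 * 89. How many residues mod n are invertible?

φ(5) = 5 − 1 = 4.
φ(41) = 41 − 1 = 40.
φ(89) = 89 − 1 = 88.
φ(18245) = 4 × 40 × 88 = 14080.

14080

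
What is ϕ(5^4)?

500

φ(625) = 625 · (1 − 1/5)
       = 625 · 4/5 = 500.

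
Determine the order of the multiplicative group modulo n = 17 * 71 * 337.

φ(406759) = 406759 · (1 − 1/17) · (1 − 1/71) · (1 − 1/337)
       = 406759 · 376320/406759 = 376320.

376320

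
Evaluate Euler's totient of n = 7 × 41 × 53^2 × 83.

φ(66913189) = 66913189 · (1 − 1/7) · (1 − 1/41) · (1 − 1/53) · (1 − 1/83)
       = 66913189 · 1023360/1262513 = 54238080.

54238080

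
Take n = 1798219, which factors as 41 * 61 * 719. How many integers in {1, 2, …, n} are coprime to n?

φ(1798219) = 1798219 · (1 − 1/41) · (1 − 1/61) · (1 − 1/719)
       = 1798219 · 1723200/1798219 = 1723200.

1723200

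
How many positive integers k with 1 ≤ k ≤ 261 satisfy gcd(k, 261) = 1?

168

261 = 3**2 * 29.
φ(261) = 261 · (1 − 1/3) · (1 − 1/29)
       = 261 · 56/87 = 168.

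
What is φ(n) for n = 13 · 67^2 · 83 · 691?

φ(13) = 13 − 1 = 12.
φ(67^2) = 67^2 − 67^1 = 4489 − 67 = 4422.
φ(83) = 83 − 1 = 82.
φ(691) = 691 − 1 = 690.
Since φ is multiplicative, φ(3346949021) = 12 · 4422 · 82 · 690 = 3002361120.

3002361120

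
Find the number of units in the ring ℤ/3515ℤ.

Factor 3515: 3515 = 5 · 19 · 37.
φ(3515) = 3515 · (1 − 1/5) · (1 − 1/19) · (1 − 1/37)
       = 3515 · 2592/3515 = 2592.

2592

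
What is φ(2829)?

2829 = 3 · 23 · 41.
φ(2829) = 2829 · (1 − 1/3) · (1 − 1/23) · (1 − 1/41)
       = 2829 · 1760/2829 = 1760.

1760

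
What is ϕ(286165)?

First factor: 286165 = 5 · 11**3 · 43.
φ(286165) = 286165 · (1 − 1/5) · (1 − 1/11) · (1 − 1/43)
       = 286165 · 1680/2365 = 203280.

203280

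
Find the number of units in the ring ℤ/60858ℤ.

16632

Factor 60858: 60858 = 2 · 3^3 · 7^2 · 23.
φ(60858) = 60858 · (1 − 1/2) · (1 − 1/3) · (1 − 1/7) · (1 − 1/23)
       = 60858 · 264/966 = 16632.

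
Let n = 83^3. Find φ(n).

564898

φ(83^3) = 83^3 − 83^2 = 571787 − 6889 = 564898.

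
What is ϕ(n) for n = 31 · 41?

1200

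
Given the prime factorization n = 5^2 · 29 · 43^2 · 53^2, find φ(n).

2787308160

φ(5^2) = 5^2 − 5^1 = 25 − 5 = 20.
φ(29) = 29 − 1 = 28.
φ(43^2) = 43^1·(43−1) = 43·42 = 1806.
φ(53^2) = 53^2 − 53^1 = 2809 − 53 = 2756.
Since φ is multiplicative, φ(3765534725) = 20 · 28 · 1806 · 2756 = 2787308160.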